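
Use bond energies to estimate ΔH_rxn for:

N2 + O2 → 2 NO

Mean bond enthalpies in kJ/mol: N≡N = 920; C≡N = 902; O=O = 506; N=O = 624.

Bonds broken (reactants):
  N≡N: 1 × 920 = 920
  O=O: 1 × 506 = 506
  Σ(broken) = 1426 kJ
Bonds formed (products):
  N=O: 2 × 624 = 1248
  Σ(formed) = 1248 kJ
ΔH = Σ(broken) − Σ(formed) = 1426 − 1248 = +178 kJ

ΔH ≈ +178 kJ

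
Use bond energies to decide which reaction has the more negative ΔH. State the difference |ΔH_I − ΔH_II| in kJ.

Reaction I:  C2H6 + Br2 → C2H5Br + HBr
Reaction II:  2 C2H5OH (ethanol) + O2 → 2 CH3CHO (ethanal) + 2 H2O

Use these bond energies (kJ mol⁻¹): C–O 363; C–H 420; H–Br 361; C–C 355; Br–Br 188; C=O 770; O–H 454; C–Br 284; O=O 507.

Reaction I:
  Bonds broken (reactants):
    Br–Br: 1 × 188 = 188
    C–C: 1 × 355 = 355
    C–H: 6 × 420 = 2520
    Σ(broken) = 3063 kJ
  Bonds formed (products):
    C–Br: 1 × 284 = 284
    C–C: 1 × 355 = 355
    C–H: 5 × 420 = 2100
    H–Br: 1 × 361 = 361
    Σ(formed) = 3100 kJ
  ΔH_I = 3063 − 3100 = −37 kJ
Reaction II:
  Bonds broken (reactants):
    C–C: 2 × 355 = 710
    C–H: 10 × 420 = 4200
    C–O: 2 × 363 = 726
    O–H: 2 × 454 = 908
    O=O: 1 × 507 = 507
    Σ(broken) = 7051 kJ
  Bonds formed (products):
    C–C: 2 × 355 = 710
    C–H: 8 × 420 = 3360
    C=O: 2 × 770 = 1540
    O–H: 4 × 454 = 1816
    Σ(formed) = 7426 kJ
  ΔH_II = 7051 − 7426 = −375 kJ
ΔH_I − ΔH_II = +338 kJ, so reaction II has the more negative ΔH; |ΔH_I − ΔH_II| = 338 kJ.

Reaction II, by 338 kJ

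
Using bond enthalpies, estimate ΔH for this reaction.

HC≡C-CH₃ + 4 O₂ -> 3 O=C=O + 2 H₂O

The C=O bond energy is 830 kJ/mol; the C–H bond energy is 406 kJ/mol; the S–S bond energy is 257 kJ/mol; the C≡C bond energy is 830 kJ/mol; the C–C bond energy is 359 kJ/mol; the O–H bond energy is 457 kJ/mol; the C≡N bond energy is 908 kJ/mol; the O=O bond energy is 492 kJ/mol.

Bonds broken (reactants):
  C≡C: 1 × 830 = 830
  C–C: 1 × 359 = 359
  C–H: 4 × 406 = 1624
  O=O: 4 × 492 = 1968
  Σ(broken) = 4781 kJ
Bonds formed (products):
  C=O: 6 × 830 = 4980
  O–H: 4 × 457 = 1828
  Σ(formed) = 6808 kJ
ΔH = Σ(broken) − Σ(formed) = 4781 − 6808 = −2027 kJ

ΔH ≈ −2027 kJ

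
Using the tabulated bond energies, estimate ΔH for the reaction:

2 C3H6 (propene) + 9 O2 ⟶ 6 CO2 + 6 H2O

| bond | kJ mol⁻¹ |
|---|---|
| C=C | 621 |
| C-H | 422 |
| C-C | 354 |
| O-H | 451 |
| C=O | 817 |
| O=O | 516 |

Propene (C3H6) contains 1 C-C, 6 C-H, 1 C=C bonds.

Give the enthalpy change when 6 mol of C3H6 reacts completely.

Bonds broken (reactants):
  C-C: 2 × 354 = 708
  C-H: 12 × 422 = 5064
  C=C: 2 × 621 = 1242
  O=O: 9 × 516 = 4644
  Σ(broken) = 11658 kJ
Bonds formed (products):
  C=O: 12 × 817 = 9804
  O-H: 12 × 451 = 5412
  Σ(formed) = 15216 kJ
ΔH = Σ(broken) − Σ(formed) = 11658 − 15216 = −3558 kJ
For 3× the reaction as written: 3 × (−3558) = −10674 kJ

ΔH = −10674 kJ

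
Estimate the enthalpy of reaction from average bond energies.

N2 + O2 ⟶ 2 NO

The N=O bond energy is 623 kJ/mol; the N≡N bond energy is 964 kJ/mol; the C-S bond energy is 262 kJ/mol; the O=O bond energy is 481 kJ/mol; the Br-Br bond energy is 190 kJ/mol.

ΔH ≈ +199 kJ

Bonds broken (reactants):
  N≡N: 1 × 964 = 964
  O=O: 1 × 481 = 481
  Σ(broken) = 1445 kJ
Bonds formed (products):
  N=O: 2 × 623 = 1246
  Σ(formed) = 1246 kJ
ΔH = Σ(broken) − Σ(formed) = 1445 − 1246 = +199 kJ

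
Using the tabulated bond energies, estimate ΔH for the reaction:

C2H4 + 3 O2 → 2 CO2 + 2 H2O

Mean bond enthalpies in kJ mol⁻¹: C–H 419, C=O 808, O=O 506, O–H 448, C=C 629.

ΔH ≈ −1201 kJ

Bonds broken (reactants):
  C–H: 4 × 419 = 1676
  C=C: 1 × 629 = 629
  O=O: 3 × 506 = 1518
  Σ(broken) = 3823 kJ
Bonds formed (products):
  C=O: 4 × 808 = 3232
  O–H: 4 × 448 = 1792
  Σ(formed) = 5024 kJ
ΔH = Σ(broken) − Σ(formed) = 3823 − 5024 = −1201 kJ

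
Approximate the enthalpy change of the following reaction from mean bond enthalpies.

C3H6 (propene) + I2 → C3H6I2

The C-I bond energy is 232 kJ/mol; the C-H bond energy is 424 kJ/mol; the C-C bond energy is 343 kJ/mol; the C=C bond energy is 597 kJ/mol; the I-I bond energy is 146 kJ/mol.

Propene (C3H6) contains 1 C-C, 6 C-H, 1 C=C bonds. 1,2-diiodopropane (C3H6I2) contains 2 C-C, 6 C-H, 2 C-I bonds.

Bonds broken (reactants):
  C-C: 1 × 343 = 343
  C-H: 6 × 424 = 2544
  C=C: 1 × 597 = 597
  I-I: 1 × 146 = 146
  Σ(broken) = 3630 kJ
Bonds formed (products):
  C-C: 2 × 343 = 686
  C-H: 6 × 424 = 2544
  C-I: 2 × 232 = 464
  Σ(formed) = 3694 kJ
ΔH = Σ(broken) − Σ(formed) = 3630 − 3694 = −64 kJ

ΔH ≈ −64 kJ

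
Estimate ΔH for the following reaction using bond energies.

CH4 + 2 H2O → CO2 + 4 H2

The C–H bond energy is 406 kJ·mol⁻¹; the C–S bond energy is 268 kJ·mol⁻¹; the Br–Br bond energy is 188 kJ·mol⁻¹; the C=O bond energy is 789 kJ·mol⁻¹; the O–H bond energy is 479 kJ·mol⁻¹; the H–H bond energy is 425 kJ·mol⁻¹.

ΔH ≈ +262 kJ

Bonds broken (reactants):
  C–H: 4 × 406 = 1624
  O–H: 4 × 479 = 1916
  Σ(broken) = 3540 kJ
Bonds formed (products):
  C=O: 2 × 789 = 1578
  H–H: 4 × 425 = 1700
  Σ(formed) = 3278 kJ
ΔH = Σ(broken) − Σ(formed) = 3540 − 3278 = +262 kJ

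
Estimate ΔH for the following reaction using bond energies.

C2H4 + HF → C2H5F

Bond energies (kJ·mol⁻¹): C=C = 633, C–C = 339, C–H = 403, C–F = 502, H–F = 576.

Bonds broken (reactants):
  C–H: 4 × 403 = 1612
  C=C: 1 × 633 = 633
  H–F: 1 × 576 = 576
  Σ(broken) = 2821 kJ
Bonds formed (products):
  C–C: 1 × 339 = 339
  C–F: 1 × 502 = 502
  C–H: 5 × 403 = 2015
  Σ(formed) = 2856 kJ
ΔH = Σ(broken) − Σ(formed) = 2821 − 2856 = −35 kJ

ΔH ≈ −35 kJ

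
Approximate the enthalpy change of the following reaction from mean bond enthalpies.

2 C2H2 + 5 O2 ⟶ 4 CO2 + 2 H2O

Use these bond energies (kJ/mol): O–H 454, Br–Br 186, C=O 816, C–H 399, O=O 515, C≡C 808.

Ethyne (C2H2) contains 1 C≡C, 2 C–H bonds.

Bonds broken (reactants):
  C≡C: 2 × 808 = 1616
  C–H: 4 × 399 = 1596
  O=O: 5 × 515 = 2575
  Σ(broken) = 5787 kJ
Bonds formed (products):
  C=O: 8 × 816 = 6528
  O–H: 4 × 454 = 1816
  Σ(formed) = 8344 kJ
ΔH = Σ(broken) − Σ(formed) = 5787 − 8344 = −2557 kJ

ΔH ≈ −2557 kJ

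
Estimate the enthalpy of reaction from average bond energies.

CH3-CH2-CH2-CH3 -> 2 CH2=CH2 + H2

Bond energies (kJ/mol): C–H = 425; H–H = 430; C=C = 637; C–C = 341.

Bonds broken (reactants):
  C–C: 3 × 341 = 1023
  C–H: 10 × 425 = 4250
  Σ(broken) = 5273 kJ
Bonds formed (products):
  C–H: 8 × 425 = 3400
  C=C: 2 × 637 = 1274
  H–H: 1 × 430 = 430
  Σ(formed) = 5104 kJ
ΔH = Σ(broken) − Σ(formed) = 5273 − 5104 = +169 kJ

ΔH ≈ +169 kJ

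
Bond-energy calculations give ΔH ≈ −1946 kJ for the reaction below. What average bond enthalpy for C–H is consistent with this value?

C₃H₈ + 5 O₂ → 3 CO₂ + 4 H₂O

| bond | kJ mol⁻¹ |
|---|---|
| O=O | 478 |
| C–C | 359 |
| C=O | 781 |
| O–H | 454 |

D(C–H) ≈ 408 kJ/mol

Let D be the C–H bond energy.
Σ(broken) = 2×359 + 8×D + 5×478 = 3108 + 8D
Σ(formed) = 6×781 + 8×454 = 8318
ΔH = Σ(broken) − Σ(formed) = (3108 + 8D) − (8318) = −5210 + 8D
Setting this equal to −1946 kJ gives 8D = 3264, so D = 408 kJ/mol.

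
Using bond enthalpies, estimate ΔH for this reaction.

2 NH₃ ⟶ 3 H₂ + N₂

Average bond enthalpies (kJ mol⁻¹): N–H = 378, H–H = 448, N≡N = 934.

Bonds broken (reactants):
  N–H: 6 × 378 = 2268
  Σ(broken) = 2268 kJ
Bonds formed (products):
  H–H: 3 × 448 = 1344
  N≡N: 1 × 934 = 934
  Σ(formed) = 2278 kJ
ΔH = Σ(broken) − Σ(formed) = 2268 − 2278 = −10 kJ

ΔH ≈ −10 kJ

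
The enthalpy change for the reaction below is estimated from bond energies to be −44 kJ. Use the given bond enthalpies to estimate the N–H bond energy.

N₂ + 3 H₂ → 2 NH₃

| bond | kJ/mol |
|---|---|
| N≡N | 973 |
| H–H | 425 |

Let D be the N–H bond energy.
Σ(broken) = 3×425 + 1×973 = 2248
Σ(formed) = 6×D = 6D
ΔH = Σ(broken) − Σ(formed) = (2248) − (6D) = +2248 − 6D
Setting this equal to −44 kJ gives 6D = 2292, so D = 382 kJ/mol.

D(N–H) ≈ 382 kJ/mol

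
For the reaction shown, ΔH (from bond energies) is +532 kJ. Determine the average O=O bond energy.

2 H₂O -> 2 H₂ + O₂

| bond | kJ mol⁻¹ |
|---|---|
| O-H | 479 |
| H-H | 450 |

D(O=O) ≈ 484 kJ/mol

Let D be the O=O bond energy.
Σ(broken) = 4×479 = 1916
Σ(formed) = 2×450 + 1×D = 900 + D
ΔH = Σ(broken) − Σ(formed) = (1916) − (900 + D) = +1016 − D
Setting this equal to +532 kJ gives D = 484 kJ/mol.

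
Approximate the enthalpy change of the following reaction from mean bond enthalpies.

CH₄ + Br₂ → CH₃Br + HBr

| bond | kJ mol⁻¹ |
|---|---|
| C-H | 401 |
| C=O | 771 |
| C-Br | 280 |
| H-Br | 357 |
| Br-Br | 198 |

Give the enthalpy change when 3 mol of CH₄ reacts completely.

ΔH = −114 kJ

Bonds broken (reactants):
  Br-Br: 1 × 198 = 198
  C-H: 4 × 401 = 1604
  Σ(broken) = 1802 kJ
Bonds formed (products):
  C-Br: 1 × 280 = 280
  C-H: 3 × 401 = 1203
  H-Br: 1 × 357 = 357
  Σ(formed) = 1840 kJ
ΔH = Σ(broken) − Σ(formed) = 1802 − 1840 = −38 kJ
For 3× the reaction as written: 3 × (−38) = −114 kJ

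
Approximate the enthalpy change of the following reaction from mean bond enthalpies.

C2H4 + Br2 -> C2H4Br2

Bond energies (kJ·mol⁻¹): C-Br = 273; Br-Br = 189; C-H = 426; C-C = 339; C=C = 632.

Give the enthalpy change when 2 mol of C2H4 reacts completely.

Bonds broken (reactants):
  Br-Br: 1 × 189 = 189
  C-H: 4 × 426 = 1704
  C=C: 1 × 632 = 632
  Σ(broken) = 2525 kJ
Bonds formed (products):
  C-Br: 2 × 273 = 546
  C-C: 1 × 339 = 339
  C-H: 4 × 426 = 1704
  Σ(formed) = 2589 kJ
ΔH = Σ(broken) − Σ(formed) = 2525 − 2589 = −64 kJ
For 2× the reaction as written: 2 × (−64) = −128 kJ

ΔH = −128 kJ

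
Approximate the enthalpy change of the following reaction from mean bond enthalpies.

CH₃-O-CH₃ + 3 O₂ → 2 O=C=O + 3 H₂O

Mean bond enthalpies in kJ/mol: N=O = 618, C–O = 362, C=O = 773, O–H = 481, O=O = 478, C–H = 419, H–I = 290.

Bonds broken (reactants):
  C–H: 6 × 419 = 2514
  C–O: 2 × 362 = 724
  O=O: 3 × 478 = 1434
  Σ(broken) = 4672 kJ
Bonds formed (products):
  C=O: 4 × 773 = 3092
  O–H: 6 × 481 = 2886
  Σ(formed) = 5978 kJ
ΔH = Σ(broken) − Σ(formed) = 4672 − 5978 = −1306 kJ

ΔH ≈ −1306 kJ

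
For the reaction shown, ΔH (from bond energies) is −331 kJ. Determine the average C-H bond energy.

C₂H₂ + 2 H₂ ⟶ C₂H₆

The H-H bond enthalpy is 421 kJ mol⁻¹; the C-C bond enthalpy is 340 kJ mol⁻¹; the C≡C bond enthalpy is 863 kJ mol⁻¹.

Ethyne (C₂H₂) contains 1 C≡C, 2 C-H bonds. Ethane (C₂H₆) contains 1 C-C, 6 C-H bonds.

Let D be the C-H bond energy.
Σ(broken) = 1×863 + 2×D + 2×421 = 1705 + 2D
Σ(formed) = 1×340 + 6×D = 340 + 6D
ΔH = Σ(broken) − Σ(formed) = (1705 + 2D) − (340 + 6D) = +1365 − 4D
Setting this equal to −331 kJ gives 4D = 1696, so D = 424 kJ/mol.

D(C-H) ≈ 424 kJ/mol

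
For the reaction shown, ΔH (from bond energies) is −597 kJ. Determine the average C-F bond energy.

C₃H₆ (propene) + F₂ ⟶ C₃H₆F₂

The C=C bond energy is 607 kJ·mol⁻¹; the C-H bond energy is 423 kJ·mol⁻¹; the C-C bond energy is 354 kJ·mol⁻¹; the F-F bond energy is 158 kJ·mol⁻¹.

Let D be the C-F bond energy.
Σ(broken) = 1×354 + 6×423 + 1×607 + 1×158 = 3657
Σ(formed) = 2×354 + 2×D + 6×423 = 3246 + 2D
ΔH = Σ(broken) − Σ(formed) = (3657) − (3246 + 2D) = +411 − 2D
Setting this equal to −597 kJ gives 2D = 1008, so D = 504 kJ/mol.

D(C-F) ≈ 504 kJ/mol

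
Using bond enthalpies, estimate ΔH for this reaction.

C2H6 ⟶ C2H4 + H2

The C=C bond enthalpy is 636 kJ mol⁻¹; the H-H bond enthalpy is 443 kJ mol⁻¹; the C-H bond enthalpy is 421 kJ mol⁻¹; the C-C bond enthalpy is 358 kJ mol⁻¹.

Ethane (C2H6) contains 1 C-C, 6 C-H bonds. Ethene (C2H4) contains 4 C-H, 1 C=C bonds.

Bonds broken (reactants):
  C-C: 1 × 358 = 358
  C-H: 6 × 421 = 2526
  Σ(broken) = 2884 kJ
Bonds formed (products):
  C-H: 4 × 421 = 1684
  C=C: 1 × 636 = 636
  H-H: 1 × 443 = 443
  Σ(formed) = 2763 kJ
ΔH = Σ(broken) − Σ(formed) = 2884 − 2763 = +121 kJ

ΔH ≈ +121 kJ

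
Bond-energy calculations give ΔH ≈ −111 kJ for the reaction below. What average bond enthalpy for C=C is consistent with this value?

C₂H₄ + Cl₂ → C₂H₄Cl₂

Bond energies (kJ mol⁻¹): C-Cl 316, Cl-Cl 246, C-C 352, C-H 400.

Let D be the C=C bond energy.
Σ(broken) = 4×400 + 1×D + 1×246 = 1846 + D
Σ(formed) = 1×352 + 2×316 + 4×400 = 2584
ΔH = Σ(broken) − Σ(formed) = (1846 + D) − (2584) = −738 + D
Setting this equal to −111 kJ gives D = 627 kJ/mol.

D(C=C) ≈ 627 kJ/mol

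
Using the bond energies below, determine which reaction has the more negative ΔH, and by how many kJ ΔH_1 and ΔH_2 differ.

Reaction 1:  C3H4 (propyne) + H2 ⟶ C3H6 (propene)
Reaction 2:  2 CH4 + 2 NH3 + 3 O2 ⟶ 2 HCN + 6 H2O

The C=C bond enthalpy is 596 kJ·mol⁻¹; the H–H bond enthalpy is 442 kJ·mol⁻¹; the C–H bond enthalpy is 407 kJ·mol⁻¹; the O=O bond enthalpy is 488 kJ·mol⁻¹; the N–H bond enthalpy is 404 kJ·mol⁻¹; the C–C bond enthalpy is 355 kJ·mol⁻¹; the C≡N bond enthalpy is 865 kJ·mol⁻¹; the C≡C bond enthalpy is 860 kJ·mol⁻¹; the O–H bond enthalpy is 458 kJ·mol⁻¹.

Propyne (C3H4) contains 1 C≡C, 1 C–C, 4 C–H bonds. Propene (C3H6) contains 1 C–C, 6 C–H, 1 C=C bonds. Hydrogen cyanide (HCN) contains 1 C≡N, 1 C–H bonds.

Reaction 2, by 788 kJ

Reaction 1:
  Bonds broken (reactants):
    C≡C: 1 × 860 = 860
    C–C: 1 × 355 = 355
    C–H: 4 × 407 = 1628
    H–H: 1 × 442 = 442
    Σ(broken) = 3285 kJ
  Bonds formed (products):
    C–C: 1 × 355 = 355
    C–H: 6 × 407 = 2442
    C=C: 1 × 596 = 596
    Σ(formed) = 3393 kJ
  ΔH_1 = 3285 − 3393 = −108 kJ
Reaction 2:
  Bonds broken (reactants):
    C–H: 8 × 407 = 3256
    N–H: 6 × 404 = 2424
    O=O: 3 × 488 = 1464
    Σ(broken) = 7144 kJ
  Bonds formed (products):
    C≡N: 2 × 865 = 1730
    C–H: 2 × 407 = 814
    O–H: 12 × 458 = 5496
    Σ(formed) = 8040 kJ
  ΔH_2 = 7144 − 8040 = −896 kJ
ΔH_1 − ΔH_2 = +788 kJ, so reaction 2 has the more negative ΔH; |ΔH_1 − ΔH_2| = 788 kJ.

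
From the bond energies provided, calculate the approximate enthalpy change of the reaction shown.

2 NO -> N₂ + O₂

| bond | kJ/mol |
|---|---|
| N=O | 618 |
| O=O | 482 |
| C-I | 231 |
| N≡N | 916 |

ΔH ≈ −162 kJ

Bonds broken (reactants):
  N=O: 2 × 618 = 1236
  Σ(broken) = 1236 kJ
Bonds formed (products):
  N≡N: 1 × 916 = 916
  O=O: 1 × 482 = 482
  Σ(formed) = 1398 kJ
ΔH = Σ(broken) − Σ(formed) = 1236 − 1398 = −162 kJ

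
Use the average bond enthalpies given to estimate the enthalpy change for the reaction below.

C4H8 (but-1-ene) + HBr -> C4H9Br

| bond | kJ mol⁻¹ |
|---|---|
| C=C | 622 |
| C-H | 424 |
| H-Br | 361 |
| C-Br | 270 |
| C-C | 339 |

ΔH ≈ −50 kJ

Bonds broken (reactants):
  C-C: 2 × 339 = 678
  C-H: 8 × 424 = 3392
  C=C: 1 × 622 = 622
  H-Br: 1 × 361 = 361
  Σ(broken) = 5053 kJ
Bonds formed (products):
  C-Br: 1 × 270 = 270
  C-C: 3 × 339 = 1017
  C-H: 9 × 424 = 3816
  Σ(formed) = 5103 kJ
ΔH = Σ(broken) − Σ(formed) = 5053 − 5103 = −50 kJ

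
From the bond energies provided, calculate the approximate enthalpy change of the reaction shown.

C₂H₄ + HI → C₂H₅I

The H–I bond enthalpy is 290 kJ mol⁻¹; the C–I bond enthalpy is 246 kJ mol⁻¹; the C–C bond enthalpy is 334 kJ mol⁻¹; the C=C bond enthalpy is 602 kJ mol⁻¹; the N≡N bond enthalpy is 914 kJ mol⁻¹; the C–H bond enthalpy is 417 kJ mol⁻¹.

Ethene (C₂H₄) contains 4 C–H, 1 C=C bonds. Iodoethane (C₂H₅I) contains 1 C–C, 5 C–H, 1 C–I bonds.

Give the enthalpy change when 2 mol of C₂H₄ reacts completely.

ΔH = −210 kJ

Bonds broken (reactants):
  C–H: 4 × 417 = 1668
  C=C: 1 × 602 = 602
  H–I: 1 × 290 = 290
  Σ(broken) = 2560 kJ
Bonds formed (products):
  C–C: 1 × 334 = 334
  C–H: 5 × 417 = 2085
  C–I: 1 × 246 = 246
  Σ(formed) = 2665 kJ
ΔH = Σ(broken) − Σ(formed) = 2560 − 2665 = −105 kJ
For 2× the reaction as written: 2 × (−105) = −210 kJ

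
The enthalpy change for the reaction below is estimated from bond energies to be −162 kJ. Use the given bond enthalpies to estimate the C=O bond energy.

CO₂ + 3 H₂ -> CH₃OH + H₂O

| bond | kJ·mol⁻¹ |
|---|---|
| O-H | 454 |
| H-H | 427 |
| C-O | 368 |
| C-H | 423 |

Let D be the C=O bond energy.
Σ(broken) = 2×D + 3×427 = 1281 + 2D
Σ(formed) = 3×423 + 1×368 + 3×454 = 2999
ΔH = Σ(broken) − Σ(formed) = (1281 + 2D) − (2999) = −1718 + 2D
Setting this equal to −162 kJ gives 2D = 1556, so D = 778 kJ/mol.

D(C=O) ≈ 778 kJ/mol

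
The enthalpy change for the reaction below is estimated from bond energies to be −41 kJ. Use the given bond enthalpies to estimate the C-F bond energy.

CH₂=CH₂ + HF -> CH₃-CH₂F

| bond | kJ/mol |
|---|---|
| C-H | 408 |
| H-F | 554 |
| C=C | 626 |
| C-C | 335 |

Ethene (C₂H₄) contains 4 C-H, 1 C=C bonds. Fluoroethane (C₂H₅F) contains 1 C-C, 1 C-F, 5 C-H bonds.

D(C-F) ≈ 478 kJ/mol

Let D be the C-F bond energy.
Σ(broken) = 4×408 + 1×626 + 1×554 = 2812
Σ(formed) = 1×335 + 1×D + 5×408 = 2375 + D
ΔH = Σ(broken) − Σ(formed) = (2812) − (2375 + D) = +437 − D
Setting this equal to −41 kJ gives D = 478 kJ/mol.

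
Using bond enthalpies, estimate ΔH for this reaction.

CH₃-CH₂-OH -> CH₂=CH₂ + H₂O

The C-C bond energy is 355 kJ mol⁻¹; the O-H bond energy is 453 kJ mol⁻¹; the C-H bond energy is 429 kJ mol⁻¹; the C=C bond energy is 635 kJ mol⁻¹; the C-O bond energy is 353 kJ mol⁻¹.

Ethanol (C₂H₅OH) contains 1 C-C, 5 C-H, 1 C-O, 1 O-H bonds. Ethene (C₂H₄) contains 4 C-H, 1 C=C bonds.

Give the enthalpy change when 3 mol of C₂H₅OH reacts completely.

Bonds broken (reactants):
  C-C: 1 × 355 = 355
  C-H: 5 × 429 = 2145
  C-O: 1 × 353 = 353
  O-H: 1 × 453 = 453
  Σ(broken) = 3306 kJ
Bonds formed (products):
  C-H: 4 × 429 = 1716
  C=C: 1 × 635 = 635
  O-H: 2 × 453 = 906
  Σ(formed) = 3257 kJ
ΔH = Σ(broken) − Σ(formed) = 3306 − 3257 = +49 kJ
For 3× the reaction as written: 3 × (+49) = +147 kJ

ΔH = +147 kJ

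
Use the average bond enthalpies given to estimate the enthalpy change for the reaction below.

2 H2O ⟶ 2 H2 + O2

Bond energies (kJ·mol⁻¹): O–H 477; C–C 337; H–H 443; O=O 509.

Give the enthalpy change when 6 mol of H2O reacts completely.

Bonds broken (reactants):
  O–H: 4 × 477 = 1908
  Σ(broken) = 1908 kJ
Bonds formed (products):
  H–H: 2 × 443 = 886
  O=O: 1 × 509 = 509
  Σ(formed) = 1395 kJ
ΔH = Σ(broken) − Σ(formed) = 1908 − 1395 = +513 kJ
For 3× the reaction as written: 3 × (+513) = +1539 kJ

ΔH = +1539 kJ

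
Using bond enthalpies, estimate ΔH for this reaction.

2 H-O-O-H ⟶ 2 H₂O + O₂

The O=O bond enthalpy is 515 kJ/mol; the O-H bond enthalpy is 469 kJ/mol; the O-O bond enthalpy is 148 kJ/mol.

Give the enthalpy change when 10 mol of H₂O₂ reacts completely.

Bonds broken (reactants):
  O-H: 4 × 469 = 1876
  O-O: 2 × 148 = 296
  Σ(broken) = 2172 kJ
Bonds formed (products):
  O-H: 4 × 469 = 1876
  O=O: 1 × 515 = 515
  Σ(formed) = 2391 kJ
ΔH = Σ(broken) − Σ(formed) = 2172 − 2391 = −219 kJ
For 5× the reaction as written: 5 × (−219) = −1095 kJ

ΔH = −1095 kJ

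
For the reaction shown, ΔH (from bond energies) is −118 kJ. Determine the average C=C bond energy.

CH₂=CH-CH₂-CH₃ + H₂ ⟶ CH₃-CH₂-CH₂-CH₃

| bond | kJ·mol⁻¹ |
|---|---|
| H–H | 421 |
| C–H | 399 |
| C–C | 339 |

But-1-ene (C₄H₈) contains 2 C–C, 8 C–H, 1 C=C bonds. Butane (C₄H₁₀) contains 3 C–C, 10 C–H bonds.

D(C=C) ≈ 598 kJ/mol

Let D be the C=C bond energy.
Σ(broken) = 2×339 + 8×399 + 1×D + 1×421 = 4291 + D
Σ(formed) = 3×339 + 10×399 = 5007
ΔH = Σ(broken) − Σ(formed) = (4291 + D) − (5007) = −716 + D
Setting this equal to −118 kJ gives D = 598 kJ/mol.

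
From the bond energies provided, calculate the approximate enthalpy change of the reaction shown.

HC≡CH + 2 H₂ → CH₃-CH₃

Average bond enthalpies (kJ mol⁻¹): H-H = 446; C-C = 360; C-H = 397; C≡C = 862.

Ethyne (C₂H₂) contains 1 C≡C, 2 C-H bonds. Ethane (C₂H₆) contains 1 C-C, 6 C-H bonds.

Bonds broken (reactants):
  C≡C: 1 × 862 = 862
  C-H: 2 × 397 = 794
  H-H: 2 × 446 = 892
  Σ(broken) = 2548 kJ
Bonds formed (products):
  C-C: 1 × 360 = 360
  C-H: 6 × 397 = 2382
  Σ(formed) = 2742 kJ
ΔH = Σ(broken) − Σ(formed) = 2548 − 2742 = −194 kJ

ΔH ≈ −194 kJ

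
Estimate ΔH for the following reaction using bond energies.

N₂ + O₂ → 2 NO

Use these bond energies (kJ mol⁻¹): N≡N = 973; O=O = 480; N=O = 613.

Bonds broken (reactants):
  N≡N: 1 × 973 = 973
  O=O: 1 × 480 = 480
  Σ(broken) = 1453 kJ
Bonds formed (products):
  N=O: 2 × 613 = 1226
  Σ(formed) = 1226 kJ
ΔH = Σ(broken) − Σ(formed) = 1453 − 1226 = +227 kJ

ΔH ≈ +227 kJ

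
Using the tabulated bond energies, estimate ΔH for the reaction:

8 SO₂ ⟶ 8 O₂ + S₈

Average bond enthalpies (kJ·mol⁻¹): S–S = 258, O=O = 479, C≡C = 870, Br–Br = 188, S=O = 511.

Bonds broken (reactants):
  S=O: 16 × 511 = 8176
  Σ(broken) = 8176 kJ
Bonds formed (products):
  O=O: 8 × 479 = 3832
  S–S: 8 × 258 = 2064
  Σ(formed) = 5896 kJ
ΔH = Σ(broken) − Σ(formed) = 8176 − 5896 = +2280 kJ

ΔH ≈ +2280 kJ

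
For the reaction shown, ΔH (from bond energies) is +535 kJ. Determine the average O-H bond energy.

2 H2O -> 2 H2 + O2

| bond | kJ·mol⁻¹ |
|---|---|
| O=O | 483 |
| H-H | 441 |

Let D be the O-H bond energy.
Σ(broken) = 4×D = 4D
Σ(formed) = 2×441 + 1×483 = 1365
ΔH = Σ(broken) − Σ(formed) = (4D) − (1365) = −1365 + 4D
Setting this equal to +535 kJ gives 4D = 1900, so D = 475 kJ/mol.

D(O-H) ≈ 475 kJ/mol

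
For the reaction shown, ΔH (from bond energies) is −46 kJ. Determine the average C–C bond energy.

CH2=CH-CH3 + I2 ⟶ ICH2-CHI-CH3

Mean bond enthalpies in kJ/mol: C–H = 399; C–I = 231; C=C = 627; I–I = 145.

Let D be the C–C bond energy.
Σ(broken) = 1×D + 6×399 + 1×627 + 1×145 = 3166 + D
Σ(formed) = 2×D + 6×399 + 2×231 = 2856 + 2D
ΔH = Σ(broken) − Σ(formed) = (3166 + D) − (2856 + 2D) = +310 − D
Setting this equal to −46 kJ gives D = 356 kJ/mol.

D(C–C) ≈ 356 kJ/mol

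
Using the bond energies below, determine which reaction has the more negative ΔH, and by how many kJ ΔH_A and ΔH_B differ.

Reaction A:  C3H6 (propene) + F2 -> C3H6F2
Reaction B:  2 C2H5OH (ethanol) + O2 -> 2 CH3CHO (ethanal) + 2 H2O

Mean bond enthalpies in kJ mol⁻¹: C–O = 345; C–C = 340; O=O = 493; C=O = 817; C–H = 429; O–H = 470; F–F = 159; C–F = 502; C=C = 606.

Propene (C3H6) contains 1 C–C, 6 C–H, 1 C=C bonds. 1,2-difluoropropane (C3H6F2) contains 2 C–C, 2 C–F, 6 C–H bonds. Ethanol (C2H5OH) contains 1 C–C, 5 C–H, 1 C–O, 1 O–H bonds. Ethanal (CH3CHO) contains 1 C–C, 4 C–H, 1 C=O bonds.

Reaction A:
  Bonds broken (reactants):
    C–C: 1 × 340 = 340
    C–H: 6 × 429 = 2574
    C=C: 1 × 606 = 606
    F–F: 1 × 159 = 159
    Σ(broken) = 3679 kJ
  Bonds formed (products):
    C–C: 2 × 340 = 680
    C–F: 2 × 502 = 1004
    C–H: 6 × 429 = 2574
    Σ(formed) = 4258 kJ
  ΔH_A = 3679 − 4258 = −579 kJ
Reaction B:
  Bonds broken (reactants):
    C–C: 2 × 340 = 680
    C–H: 10 × 429 = 4290
    C–O: 2 × 345 = 690
    O–H: 2 × 470 = 940
    O=O: 1 × 493 = 493
    Σ(broken) = 7093 kJ
  Bonds formed (products):
    C–C: 2 × 340 = 680
    C–H: 8 × 429 = 3432
    C=O: 2 × 817 = 1634
    O–H: 4 × 470 = 1880
    Σ(formed) = 7626 kJ
  ΔH_B = 7093 − 7626 = −533 kJ
ΔH_A − ΔH_B = −46 kJ, so reaction A has the more negative ΔH; |ΔH_A − ΔH_B| = 46 kJ.

Reaction A, by 46 kJ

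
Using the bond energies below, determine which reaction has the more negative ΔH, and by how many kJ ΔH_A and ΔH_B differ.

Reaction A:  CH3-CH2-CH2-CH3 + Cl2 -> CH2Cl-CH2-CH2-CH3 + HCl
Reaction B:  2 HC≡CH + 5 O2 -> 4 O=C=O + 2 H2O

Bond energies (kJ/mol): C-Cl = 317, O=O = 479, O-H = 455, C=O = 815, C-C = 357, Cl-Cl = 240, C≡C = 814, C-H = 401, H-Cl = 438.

Reaction B, by 2599 kJ

Reaction A:
  Bonds broken (reactants):
    C-C: 3 × 357 = 1071
    C-H: 10 × 401 = 4010
    Cl-Cl: 1 × 240 = 240
    Σ(broken) = 5321 kJ
  Bonds formed (products):
    C-C: 3 × 357 = 1071
    C-Cl: 1 × 317 = 317
    C-H: 9 × 401 = 3609
    H-Cl: 1 × 438 = 438
    Σ(formed) = 5435 kJ
  ΔH_A = 5321 − 5435 = −114 kJ
Reaction B:
  Bonds broken (reactants):
    C≡C: 2 × 814 = 1628
    C-H: 4 × 401 = 1604
    O=O: 5 × 479 = 2395
    Σ(broken) = 5627 kJ
  Bonds formed (products):
    C=O: 8 × 815 = 6520
    O-H: 4 × 455 = 1820
    Σ(formed) = 8340 kJ
  ΔH_B = 5627 − 8340 = −2713 kJ
ΔH_A − ΔH_B = +2599 kJ, so reaction B has the more negative ΔH; |ΔH_A − ΔH_B| = 2599 kJ.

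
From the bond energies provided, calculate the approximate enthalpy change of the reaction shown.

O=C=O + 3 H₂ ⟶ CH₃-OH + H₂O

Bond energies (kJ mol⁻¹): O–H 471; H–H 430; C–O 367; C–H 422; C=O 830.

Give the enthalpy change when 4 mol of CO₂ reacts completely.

ΔH = −384 kJ

Bonds broken (reactants):
  C=O: 2 × 830 = 1660
  H–H: 3 × 430 = 1290
  Σ(broken) = 2950 kJ
Bonds formed (products):
  C–H: 3 × 422 = 1266
  C–O: 1 × 367 = 367
  O–H: 3 × 471 = 1413
  Σ(formed) = 3046 kJ
ΔH = Σ(broken) − Σ(formed) = 2950 − 3046 = −96 kJ
For 4× the reaction as written: 4 × (−96) = −384 kJ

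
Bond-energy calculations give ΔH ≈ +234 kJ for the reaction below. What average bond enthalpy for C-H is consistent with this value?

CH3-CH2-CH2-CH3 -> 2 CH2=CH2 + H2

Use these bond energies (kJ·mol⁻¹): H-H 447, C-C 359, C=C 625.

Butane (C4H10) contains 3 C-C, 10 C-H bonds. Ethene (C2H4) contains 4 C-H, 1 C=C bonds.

D(C-H) ≈ 427 kJ/mol

Let D be the C-H bond energy.
Σ(broken) = 3×359 + 10×D = 1077 + 10D
Σ(formed) = 8×D + 2×625 + 1×447 = 1697 + 8D
ΔH = Σ(broken) − Σ(formed) = (1077 + 10D) − (1697 + 8D) = −620 + 2D
Setting this equal to +234 kJ gives 2D = 854, so D = 427 kJ/mol.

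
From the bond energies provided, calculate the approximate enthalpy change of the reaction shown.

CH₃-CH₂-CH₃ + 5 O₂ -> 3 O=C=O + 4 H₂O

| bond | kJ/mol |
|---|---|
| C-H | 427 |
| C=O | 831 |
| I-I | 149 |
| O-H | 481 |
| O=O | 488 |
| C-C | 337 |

ΔH ≈ −2304 kJ

Bonds broken (reactants):
  C-C: 2 × 337 = 674
  C-H: 8 × 427 = 3416
  O=O: 5 × 488 = 2440
  Σ(broken) = 6530 kJ
Bonds formed (products):
  C=O: 6 × 831 = 4986
  O-H: 8 × 481 = 3848
  Σ(formed) = 8834 kJ
ΔH = Σ(broken) − Σ(formed) = 6530 − 8834 = −2304 kJ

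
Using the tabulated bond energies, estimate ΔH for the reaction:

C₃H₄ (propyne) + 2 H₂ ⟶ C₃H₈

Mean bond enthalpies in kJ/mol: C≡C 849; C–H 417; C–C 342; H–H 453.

Bonds broken (reactants):
  C≡C: 1 × 849 = 849
  C–C: 1 × 342 = 342
  C–H: 4 × 417 = 1668
  H–H: 2 × 453 = 906
  Σ(broken) = 3765 kJ
Bonds formed (products):
  C–C: 2 × 342 = 684
  C–H: 8 × 417 = 3336
  Σ(formed) = 4020 kJ
ΔH = Σ(broken) − Σ(formed) = 3765 − 4020 = −255 kJ

ΔH ≈ −255 kJ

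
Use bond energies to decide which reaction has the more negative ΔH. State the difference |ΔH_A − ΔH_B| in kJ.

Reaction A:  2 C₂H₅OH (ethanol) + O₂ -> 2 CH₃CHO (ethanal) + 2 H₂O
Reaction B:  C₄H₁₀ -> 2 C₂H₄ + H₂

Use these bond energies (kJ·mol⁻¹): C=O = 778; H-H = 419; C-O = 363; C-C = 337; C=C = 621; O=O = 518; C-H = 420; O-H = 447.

Reaction A:
  Bonds broken (reactants):
    C-C: 2 × 337 = 674
    C-H: 10 × 420 = 4200
    C-O: 2 × 363 = 726
    O-H: 2 × 447 = 894
    O=O: 1 × 518 = 518
    Σ(broken) = 7012 kJ
  Bonds formed (products):
    C-C: 2 × 337 = 674
    C-H: 8 × 420 = 3360
    C=O: 2 × 778 = 1556
    O-H: 4 × 447 = 1788
    Σ(formed) = 7378 kJ
  ΔH_A = 7012 − 7378 = −366 kJ
Reaction B:
  Bonds broken (reactants):
    C-C: 3 × 337 = 1011
    C-H: 10 × 420 = 4200
    Σ(broken) = 5211 kJ
  Bonds formed (products):
    C-H: 8 × 420 = 3360
    C=C: 2 × 621 = 1242
    H-H: 1 × 419 = 419
    Σ(formed) = 5021 kJ
  ΔH_B = 5211 − 5021 = +190 kJ
ΔH_A − ΔH_B = −556 kJ, so reaction A has the more negative ΔH; |ΔH_A − ΔH_B| = 556 kJ.

Reaction A, by 556 kJ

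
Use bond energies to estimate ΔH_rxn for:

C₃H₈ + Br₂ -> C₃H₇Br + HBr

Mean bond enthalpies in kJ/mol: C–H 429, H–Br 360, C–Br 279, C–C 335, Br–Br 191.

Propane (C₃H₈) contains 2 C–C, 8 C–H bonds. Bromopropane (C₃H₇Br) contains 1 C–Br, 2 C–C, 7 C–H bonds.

ΔH ≈ −19 kJ

Bonds broken (reactants):
  Br–Br: 1 × 191 = 191
  C–C: 2 × 335 = 670
  C–H: 8 × 429 = 3432
  Σ(broken) = 4293 kJ
Bonds formed (products):
  C–Br: 1 × 279 = 279
  C–C: 2 × 335 = 670
  C–H: 7 × 429 = 3003
  H–Br: 1 × 360 = 360
  Σ(formed) = 4312 kJ
ΔH = Σ(broken) − Σ(formed) = 4293 − 4312 = −19 kJ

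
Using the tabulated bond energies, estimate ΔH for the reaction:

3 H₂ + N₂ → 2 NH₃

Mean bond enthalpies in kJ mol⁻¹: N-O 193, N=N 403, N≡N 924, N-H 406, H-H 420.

ΔH ≈ −252 kJ

Bonds broken (reactants):
  H-H: 3 × 420 = 1260
  N≡N: 1 × 924 = 924
  Σ(broken) = 2184 kJ
Bonds formed (products):
  N-H: 6 × 406 = 2436
  Σ(formed) = 2436 kJ
ΔH = Σ(broken) − Σ(formed) = 2184 − 2436 = −252 kJ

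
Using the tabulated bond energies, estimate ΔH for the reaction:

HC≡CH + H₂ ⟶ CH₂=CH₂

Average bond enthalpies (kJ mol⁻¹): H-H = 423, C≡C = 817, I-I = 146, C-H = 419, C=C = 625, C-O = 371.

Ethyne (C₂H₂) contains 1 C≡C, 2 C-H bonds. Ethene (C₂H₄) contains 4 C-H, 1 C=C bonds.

ΔH ≈ −223 kJ

Bonds broken (reactants):
  C≡C: 1 × 817 = 817
  C-H: 2 × 419 = 838
  H-H: 1 × 423 = 423
  Σ(broken) = 2078 kJ
Bonds formed (products):
  C-H: 4 × 419 = 1676
  C=C: 1 × 625 = 625
  Σ(formed) = 2301 kJ
ΔH = Σ(broken) − Σ(formed) = 2078 − 2301 = −223 kJ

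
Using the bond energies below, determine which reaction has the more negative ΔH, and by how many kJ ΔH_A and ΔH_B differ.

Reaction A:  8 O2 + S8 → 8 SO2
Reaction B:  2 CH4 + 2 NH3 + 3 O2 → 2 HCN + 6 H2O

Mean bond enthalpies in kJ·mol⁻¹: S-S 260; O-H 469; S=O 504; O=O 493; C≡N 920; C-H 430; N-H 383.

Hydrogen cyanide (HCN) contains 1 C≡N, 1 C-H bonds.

Reaction A, by 929 kJ

Reaction A:
  Bonds broken (reactants):
    O=O: 8 × 493 = 3944
    S-S: 8 × 260 = 2080
    Σ(broken) = 6024 kJ
  Bonds formed (products):
    S=O: 16 × 504 = 8064
    Σ(formed) = 8064 kJ
  ΔH_A = 6024 − 8064 = −2040 kJ
Reaction B:
  Bonds broken (reactants):
    C-H: 8 × 430 = 3440
    N-H: 6 × 383 = 2298
    O=O: 3 × 493 = 1479
    Σ(broken) = 7217 kJ
  Bonds formed (products):
    C≡N: 2 × 920 = 1840
    C-H: 2 × 430 = 860
    O-H: 12 × 469 = 5628
    Σ(formed) = 8328 kJ
  ΔH_B = 7217 − 8328 = −1111 kJ
ΔH_A − ΔH_B = −929 kJ, so reaction A has the more negative ΔH; |ΔH_A − ΔH_B| = 929 kJ.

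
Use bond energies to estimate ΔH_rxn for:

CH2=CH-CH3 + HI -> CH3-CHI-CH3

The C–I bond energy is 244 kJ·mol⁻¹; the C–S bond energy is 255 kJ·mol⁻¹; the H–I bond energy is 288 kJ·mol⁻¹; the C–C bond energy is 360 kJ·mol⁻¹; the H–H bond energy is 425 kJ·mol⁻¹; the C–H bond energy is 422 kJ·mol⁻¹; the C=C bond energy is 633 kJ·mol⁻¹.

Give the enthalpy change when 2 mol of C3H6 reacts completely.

Bonds broken (reactants):
  C–C: 1 × 360 = 360
  C–H: 6 × 422 = 2532
  C=C: 1 × 633 = 633
  H–I: 1 × 288 = 288
  Σ(broken) = 3813 kJ
Bonds formed (products):
  C–C: 2 × 360 = 720
  C–H: 7 × 422 = 2954
  C–I: 1 × 244 = 244
  Σ(formed) = 3918 kJ
ΔH = Σ(broken) − Σ(formed) = 3813 − 3918 = −105 kJ
For 2× the reaction as written: 2 × (−105) = −210 kJ

ΔH = −210 kJ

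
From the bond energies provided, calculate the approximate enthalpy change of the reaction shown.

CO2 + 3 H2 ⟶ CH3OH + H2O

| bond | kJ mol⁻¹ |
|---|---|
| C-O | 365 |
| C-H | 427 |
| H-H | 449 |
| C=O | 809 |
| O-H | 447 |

ΔH ≈ −22 kJ

Bonds broken (reactants):
  C=O: 2 × 809 = 1618
  H-H: 3 × 449 = 1347
  Σ(broken) = 2965 kJ
Bonds formed (products):
  C-H: 3 × 427 = 1281
  C-O: 1 × 365 = 365
  O-H: 3 × 447 = 1341
  Σ(formed) = 2987 kJ
ΔH = Σ(broken) − Σ(formed) = 2965 − 2987 = −22 kJ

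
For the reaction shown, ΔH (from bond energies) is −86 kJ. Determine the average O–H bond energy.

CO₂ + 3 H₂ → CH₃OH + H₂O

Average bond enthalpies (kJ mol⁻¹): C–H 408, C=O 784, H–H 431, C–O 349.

D(O–H) ≈ 458 kJ/mol

Let D be the O–H bond energy.
Σ(broken) = 2×784 + 3×431 = 2861
Σ(formed) = 3×408 + 1×349 + 3×D = 1573 + 3D
ΔH = Σ(broken) − Σ(formed) = (2861) − (1573 + 3D) = +1288 − 3D
Setting this equal to −86 kJ gives 3D = 1374, so D = 458 kJ/mol.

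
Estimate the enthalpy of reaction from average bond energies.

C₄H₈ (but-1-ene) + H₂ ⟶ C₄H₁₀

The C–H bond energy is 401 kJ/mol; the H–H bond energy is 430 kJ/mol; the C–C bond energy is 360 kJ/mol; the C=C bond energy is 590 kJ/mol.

Bonds broken (reactants):
  C–C: 2 × 360 = 720
  C–H: 8 × 401 = 3208
  C=C: 1 × 590 = 590
  H–H: 1 × 430 = 430
  Σ(broken) = 4948 kJ
Bonds formed (products):
  C–C: 3 × 360 = 1080
  C–H: 10 × 401 = 4010
  Σ(formed) = 5090 kJ
ΔH = Σ(broken) − Σ(formed) = 4948 − 5090 = −142 kJ

ΔH ≈ −142 kJ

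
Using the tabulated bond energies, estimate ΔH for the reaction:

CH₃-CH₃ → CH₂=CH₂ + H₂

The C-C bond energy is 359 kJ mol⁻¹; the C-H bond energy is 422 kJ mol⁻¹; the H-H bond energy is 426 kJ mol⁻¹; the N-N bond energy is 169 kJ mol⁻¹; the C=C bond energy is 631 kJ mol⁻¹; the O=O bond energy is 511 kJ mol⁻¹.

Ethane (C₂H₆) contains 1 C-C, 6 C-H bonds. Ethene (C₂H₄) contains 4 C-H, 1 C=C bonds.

ΔH ≈ +146 kJ

Bonds broken (reactants):
  C-C: 1 × 359 = 359
  C-H: 6 × 422 = 2532
  Σ(broken) = 2891 kJ
Bonds formed (products):
  C-H: 4 × 422 = 1688
  C=C: 1 × 631 = 631
  H-H: 1 × 426 = 426
  Σ(formed) = 2745 kJ
ΔH = Σ(broken) − Σ(formed) = 2891 − 2745 = +146 kJ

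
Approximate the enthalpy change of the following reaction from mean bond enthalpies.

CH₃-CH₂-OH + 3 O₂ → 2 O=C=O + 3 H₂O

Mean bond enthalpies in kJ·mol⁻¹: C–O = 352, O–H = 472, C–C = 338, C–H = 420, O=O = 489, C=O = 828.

ΔH ≈ −1415 kJ

Bonds broken (reactants):
  C–C: 1 × 338 = 338
  C–H: 5 × 420 = 2100
  C–O: 1 × 352 = 352
  O–H: 1 × 472 = 472
  O=O: 3 × 489 = 1467
  Σ(broken) = 4729 kJ
Bonds formed (products):
  C=O: 4 × 828 = 3312
  O–H: 6 × 472 = 2832
  Σ(formed) = 6144 kJ
ΔH = Σ(broken) − Σ(formed) = 4729 − 6144 = −1415 kJ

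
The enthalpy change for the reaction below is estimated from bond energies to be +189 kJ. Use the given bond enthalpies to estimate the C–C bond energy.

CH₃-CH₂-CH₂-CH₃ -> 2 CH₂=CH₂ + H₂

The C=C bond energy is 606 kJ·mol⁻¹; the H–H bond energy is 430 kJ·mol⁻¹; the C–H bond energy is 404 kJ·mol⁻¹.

D(C–C) ≈ 341 kJ/mol

Let D be the C–C bond energy.
Σ(broken) = 3×D + 10×404 = 4040 + 3D
Σ(formed) = 8×404 + 2×606 + 1×430 = 4874
ΔH = Σ(broken) − Σ(formed) = (4040 + 3D) − (4874) = −834 + 3D
Setting this equal to +189 kJ gives 3D = 1023, so D = 341 kJ/mol.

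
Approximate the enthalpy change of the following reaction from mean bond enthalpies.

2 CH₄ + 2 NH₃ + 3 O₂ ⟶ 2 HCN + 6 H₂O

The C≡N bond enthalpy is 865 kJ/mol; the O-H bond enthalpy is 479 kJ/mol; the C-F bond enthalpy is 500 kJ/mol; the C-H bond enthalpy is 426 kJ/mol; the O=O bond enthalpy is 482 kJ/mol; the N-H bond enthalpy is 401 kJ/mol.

Bonds broken (reactants):
  C-H: 8 × 426 = 3408
  N-H: 6 × 401 = 2406
  O=O: 3 × 482 = 1446
  Σ(broken) = 7260 kJ
Bonds formed (products):
  C≡N: 2 × 865 = 1730
  C-H: 2 × 426 = 852
  O-H: 12 × 479 = 5748
  Σ(formed) = 8330 kJ
ΔH = Σ(broken) − Σ(formed) = 7260 − 8330 = −1070 kJ

ΔH ≈ −1070 kJ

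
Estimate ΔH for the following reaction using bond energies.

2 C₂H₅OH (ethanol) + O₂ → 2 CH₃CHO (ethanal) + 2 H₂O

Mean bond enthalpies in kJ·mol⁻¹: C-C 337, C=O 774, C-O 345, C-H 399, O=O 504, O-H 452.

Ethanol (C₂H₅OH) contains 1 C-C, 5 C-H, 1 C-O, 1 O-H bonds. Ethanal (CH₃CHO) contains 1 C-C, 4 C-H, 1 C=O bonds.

Bonds broken (reactants):
  C-C: 2 × 337 = 674
  C-H: 10 × 399 = 3990
  C-O: 2 × 345 = 690
  O-H: 2 × 452 = 904
  O=O: 1 × 504 = 504
  Σ(broken) = 6762 kJ
Bonds formed (products):
  C-C: 2 × 337 = 674
  C-H: 8 × 399 = 3192
  C=O: 2 × 774 = 1548
  O-H: 4 × 452 = 1808
  Σ(formed) = 7222 kJ
ΔH = Σ(broken) − Σ(formed) = 6762 − 7222 = −460 kJ

ΔH ≈ −460 kJ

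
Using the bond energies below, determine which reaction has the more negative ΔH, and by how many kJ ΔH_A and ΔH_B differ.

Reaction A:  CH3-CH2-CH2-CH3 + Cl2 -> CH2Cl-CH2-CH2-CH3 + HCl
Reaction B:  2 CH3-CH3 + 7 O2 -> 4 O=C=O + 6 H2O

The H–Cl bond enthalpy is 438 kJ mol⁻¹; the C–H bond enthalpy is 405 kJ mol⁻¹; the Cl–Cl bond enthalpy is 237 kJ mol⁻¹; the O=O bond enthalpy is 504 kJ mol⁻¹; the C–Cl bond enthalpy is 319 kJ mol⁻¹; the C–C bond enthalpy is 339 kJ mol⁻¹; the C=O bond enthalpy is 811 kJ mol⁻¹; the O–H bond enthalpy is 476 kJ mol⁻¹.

Reaction A:
  Bonds broken (reactants):
    C–C: 3 × 339 = 1017
    C–H: 10 × 405 = 4050
    Cl–Cl: 1 × 237 = 237
    Σ(broken) = 5304 kJ
  Bonds formed (products):
    C–C: 3 × 339 = 1017
    C–Cl: 1 × 319 = 319
    C–H: 9 × 405 = 3645
    H–Cl: 1 × 438 = 438
    Σ(formed) = 5419 kJ
  ΔH_A = 5304 − 5419 = −115 kJ
Reaction B:
  Bonds broken (reactants):
    C–C: 2 × 339 = 678
    C–H: 12 × 405 = 4860
    O=O: 7 × 504 = 3528
    Σ(broken) = 9066 kJ
  Bonds formed (products):
    C=O: 8 × 811 = 6488
    O–H: 12 × 476 = 5712
    Σ(formed) = 12200 kJ
  ΔH_B = 9066 − 12200 = −3134 kJ
ΔH_A − ΔH_B = +3019 kJ, so reaction B has the more negative ΔH; |ΔH_A − ΔH_B| = 3019 kJ.

Reaction B, by 3019 kJ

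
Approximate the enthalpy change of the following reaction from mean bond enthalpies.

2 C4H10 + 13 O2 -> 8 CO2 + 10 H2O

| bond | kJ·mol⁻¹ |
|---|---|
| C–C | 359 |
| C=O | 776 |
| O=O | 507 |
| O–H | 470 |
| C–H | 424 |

Bonds broken (reactants):
  C–C: 6 × 359 = 2154
  C–H: 20 × 424 = 8480
  O=O: 13 × 507 = 6591
  Σ(broken) = 17225 kJ
Bonds formed (products):
  C=O: 16 × 776 = 12416
  O–H: 20 × 470 = 9400
  Σ(formed) = 21816 kJ
ΔH = Σ(broken) − Σ(formed) = 17225 − 21816 = −4591 kJ

ΔH ≈ −4591 kJ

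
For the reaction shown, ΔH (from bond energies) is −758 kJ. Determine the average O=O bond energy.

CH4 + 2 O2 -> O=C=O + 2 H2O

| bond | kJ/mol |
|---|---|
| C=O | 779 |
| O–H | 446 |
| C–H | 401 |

D(O=O) ≈ 490 kJ/mol

Let D be the O=O bond energy.
Σ(broken) = 4×401 + 2×D = 1604 + 2D
Σ(formed) = 2×779 + 4×446 = 3342
ΔH = Σ(broken) − Σ(formed) = (1604 + 2D) − (3342) = −1738 + 2D
Setting this equal to −758 kJ gives 2D = 980, so D = 490 kJ/mol.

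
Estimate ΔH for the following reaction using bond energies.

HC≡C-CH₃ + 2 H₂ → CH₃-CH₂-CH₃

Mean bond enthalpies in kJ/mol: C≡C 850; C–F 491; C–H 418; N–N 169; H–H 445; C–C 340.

ΔH ≈ −272 kJ

Bonds broken (reactants):
  C≡C: 1 × 850 = 850
  C–C: 1 × 340 = 340
  C–H: 4 × 418 = 1672
  H–H: 2 × 445 = 890
  Σ(broken) = 3752 kJ
Bonds formed (products):
  C–C: 2 × 340 = 680
  C–H: 8 × 418 = 3344
  Σ(formed) = 4024 kJ
ΔH = Σ(broken) − Σ(formed) = 3752 − 4024 = −272 kJ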